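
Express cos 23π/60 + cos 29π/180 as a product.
cos 23π/60 + cos 29π/180 = 2 cos(49π/180) cos(π/9)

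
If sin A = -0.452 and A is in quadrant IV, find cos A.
cos A = 0.892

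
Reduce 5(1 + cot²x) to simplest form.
5(1 + cot²x) = 5(csc²x) (using Pythagorean identity)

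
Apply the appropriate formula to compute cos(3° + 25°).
cos(3° + 25°) = cos 3° cos 25° - sin 3° sin 25° = 0.8829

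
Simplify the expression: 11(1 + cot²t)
11(1 + cot²t) = 11(csc²t) (using Pythagorean identity)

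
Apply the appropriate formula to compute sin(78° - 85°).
sin(78° - 85°) = sin 78° cos 85° - cos 78° sin 85° = -0.1219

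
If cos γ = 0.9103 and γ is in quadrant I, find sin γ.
sin γ = 0.4139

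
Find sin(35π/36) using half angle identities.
sin(35π/36) = √((1 - cos 35π/18)/2) = 0.08716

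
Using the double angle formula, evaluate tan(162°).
tan(162°) = 2 tan 81° / (1 - tan²81°) = -0.3249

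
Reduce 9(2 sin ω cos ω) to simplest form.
9(2 sin ω cos ω) = 9(sin(2ω)) (using Double angle)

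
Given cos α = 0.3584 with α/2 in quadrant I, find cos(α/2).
cos(α/2) = ±√((1 + cos α)/2); positive since α/2 ∈ QI, so cos(α/2) = 0.8241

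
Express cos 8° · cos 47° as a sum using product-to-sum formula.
cos 8° cos 47° = (1/2)[cos(8°-47°) + cos(8°+47°)]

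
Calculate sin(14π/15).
sin(14π/15) = 0.2079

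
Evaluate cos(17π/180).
cos(17π/180) = 0.9563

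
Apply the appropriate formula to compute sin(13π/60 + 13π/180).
sin(13π/60 + 13π/180) = sin 13π/60 cos 13π/180 + cos 13π/60 sin 13π/180 = 0.788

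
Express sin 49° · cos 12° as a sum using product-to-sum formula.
sin 49° cos 12° = (1/2)[sin(49°+12°) + sin(49°-12°)]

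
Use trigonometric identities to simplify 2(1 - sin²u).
2(1 - sin²u) = 2(cos²u) (using Pythagorean identity)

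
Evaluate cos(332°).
cos(332°) = 0.8829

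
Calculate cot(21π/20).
cot(21π/20) = 6.314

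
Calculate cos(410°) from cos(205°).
cos(410°) = cos²205° - sin²205° = 0.6428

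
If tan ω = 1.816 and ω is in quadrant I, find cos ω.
cos ω = 0.4824 (using tan²ω + 1 = sec²ω)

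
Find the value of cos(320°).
cos(320°) = 0.766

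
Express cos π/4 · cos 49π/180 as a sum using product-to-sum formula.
cos π/4 cos 49π/180 = (1/2)[cos(π/4-49π/180) + cos(π/4+49π/180)]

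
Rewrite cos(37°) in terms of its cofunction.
cos(37°) = sin(90° - 37°) = sin(53°)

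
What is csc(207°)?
csc(207°) = -2.203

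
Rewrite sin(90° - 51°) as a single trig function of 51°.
sin(90° - 51°) = cos(51°)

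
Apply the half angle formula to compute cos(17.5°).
cos(17.5°) = √((1 + cos 35°)/2) = 0.9537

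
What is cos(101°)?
cos(101°) = -0.1908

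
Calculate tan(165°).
tan(165°) = -(2-√3)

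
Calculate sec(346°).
sec(346°) = 1.031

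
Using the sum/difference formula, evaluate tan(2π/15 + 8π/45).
tan(2π/15 + 8π/45) = (tan 2π/15 + tan 8π/45)/(1 - tan 2π/15 tan 8π/45) = 1.483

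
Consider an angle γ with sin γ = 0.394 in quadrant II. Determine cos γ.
cos γ = ±√(1 - sin²γ) = -0.9191 (negative in QII)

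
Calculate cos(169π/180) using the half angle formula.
cos(169π/180) = -√((1 + cos 169π/90)/2) = -0.9816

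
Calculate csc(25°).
csc(25°) = 2.366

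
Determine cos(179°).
cos(179°) = -0.9998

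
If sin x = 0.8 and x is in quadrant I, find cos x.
cos x = 0.6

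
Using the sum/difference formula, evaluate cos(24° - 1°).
cos(24° - 1°) = cos 24° cos 1° + sin 24° sin 1° = 0.9205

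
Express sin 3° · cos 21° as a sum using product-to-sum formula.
sin 3° cos 21° = (1/2)[sin(3°+21°) + sin(3°-21°)]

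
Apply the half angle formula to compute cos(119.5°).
cos(119.5°) = -√((1 + cos 239°)/2) = -0.4924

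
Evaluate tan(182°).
tan(182°) = 0.03492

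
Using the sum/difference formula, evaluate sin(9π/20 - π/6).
sin(9π/20 - π/6) = sin 9π/20 cos π/6 - cos 9π/20 sin π/6 = 0.7771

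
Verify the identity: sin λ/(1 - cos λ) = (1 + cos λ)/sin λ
LHS = sin λ(1 + cos λ) / ((1 - cos λ)(1 + cos λ)) = sin λ(1 + cos λ) / (1 - cos²λ) = sin λ(1 + cos λ) / sin²λ = (1 + cos λ)/sin λ = RHS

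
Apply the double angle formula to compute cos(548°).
cos(548°) = cos²274° - sin²274° = -0.9903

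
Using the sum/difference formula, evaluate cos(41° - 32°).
cos(41° - 32°) = cos 41° cos 32° + sin 41° sin 32° = 0.9877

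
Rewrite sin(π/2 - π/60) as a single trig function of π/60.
sin(π/2 - π/60) = cos(π/60)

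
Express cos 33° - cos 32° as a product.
cos 33° - cos 32° = -2 sin(32.5°) sin(0.5°)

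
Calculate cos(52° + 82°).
cos(52° + 82°) = cos 52° cos 82° - sin 52° sin 82° = -0.6947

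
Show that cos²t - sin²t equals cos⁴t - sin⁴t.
RHS = (cos²t - sin²t)(cos²t + sin²t) = (cos²t - sin²t) · 1 = cos²t - sin²t = LHS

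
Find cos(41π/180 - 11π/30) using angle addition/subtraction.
cos(41π/180 - 11π/30) = cos 41π/180 cos 11π/30 + sin 41π/180 sin 11π/30 = 0.9063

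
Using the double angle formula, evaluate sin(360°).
sin(360°) = 2 sin 180° cos 180° = 0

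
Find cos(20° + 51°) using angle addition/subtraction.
cos(20° + 51°) = cos 20° cos 51° - sin 20° sin 51° = 0.3256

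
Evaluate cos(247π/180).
cos(247π/180) = -0.3907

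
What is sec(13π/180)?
sec(13π/180) = 1.026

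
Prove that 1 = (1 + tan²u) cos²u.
RHS = sec²u · cos²u = (1/cos²u) · cos²u = 1 = LHS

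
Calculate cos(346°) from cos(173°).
cos(346°) = cos²173° - sin²173° = 0.9703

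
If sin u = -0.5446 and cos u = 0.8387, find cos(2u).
cos(2u) = cos²u - sin²u = 0.4068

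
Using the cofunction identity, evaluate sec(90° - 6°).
sec(90° - 6°) = csc(6°) = 9.567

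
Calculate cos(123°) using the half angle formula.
cos(123°) = -√((1 + cos 246°)/2) = -0.5446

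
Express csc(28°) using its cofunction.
csc(28°) = sec(90° - 28°) = sec(62°)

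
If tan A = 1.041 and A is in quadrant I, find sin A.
sin A = 0.7212 (using tan²A + 1 = sec²A)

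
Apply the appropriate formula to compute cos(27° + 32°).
cos(27° + 32°) = cos 27° cos 32° - sin 27° sin 32° = 0.515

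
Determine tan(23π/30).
tan(23π/30) = -0.9004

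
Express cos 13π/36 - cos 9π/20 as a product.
cos 13π/36 - cos 9π/20 = -2 sin(73π/180) sin(-2π/45)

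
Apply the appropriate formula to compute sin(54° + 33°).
sin(54° + 33°) = sin 54° cos 33° + cos 54° sin 33° = 0.9986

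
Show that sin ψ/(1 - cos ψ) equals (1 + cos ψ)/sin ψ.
LHS = sin ψ(1 + cos ψ) / ((1 - cos ψ)(1 + cos ψ)) = sin ψ(1 + cos ψ) / (1 - cos²ψ) = sin ψ(1 + cos ψ) / sin²ψ = (1 + cos ψ)/sin ψ = RHS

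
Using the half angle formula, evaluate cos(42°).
cos(42°) = √((1 + cos 84°)/2) = 0.7431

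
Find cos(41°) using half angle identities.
cos(41°) = √((1 + cos 82°)/2) = 0.7547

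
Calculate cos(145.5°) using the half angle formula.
cos(145.5°) = -√((1 + cos 291°)/2) = -0.8241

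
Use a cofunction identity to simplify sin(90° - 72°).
sin(90° - 72°) = cos(72°)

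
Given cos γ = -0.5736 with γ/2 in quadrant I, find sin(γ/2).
sin(γ/2) = ±√((1 - cos γ)/2); positive since γ/2 ∈ QI, so sin(γ/2) = 0.887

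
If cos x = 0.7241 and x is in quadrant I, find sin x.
sin x = 0.6897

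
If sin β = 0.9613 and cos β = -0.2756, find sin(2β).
sin(2β) = 2 sin β cos β = -0.5299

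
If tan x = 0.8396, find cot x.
cot x = 1/tan x = 1.191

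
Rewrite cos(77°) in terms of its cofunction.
cos(77°) = sin(90° - 77°) = sin(13°)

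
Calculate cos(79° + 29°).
cos(79° + 29°) = cos 79° cos 29° - sin 79° sin 29° = -0.309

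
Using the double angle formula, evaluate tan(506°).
tan(506°) = 2 tan 253° / (1 - tan²253°) = -0.6745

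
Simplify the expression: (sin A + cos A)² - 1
(sin A + cos A)² - 1 = sin(2A) (using Pythagorean + double angle)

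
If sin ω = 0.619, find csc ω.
csc ω = 1/sin ω = 1.616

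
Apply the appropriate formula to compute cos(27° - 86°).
cos(27° - 86°) = cos 27° cos 86° + sin 27° sin 86° = 0.515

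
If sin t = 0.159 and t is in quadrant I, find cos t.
cos t = 0.9873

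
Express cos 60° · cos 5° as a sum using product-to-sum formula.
cos 60° cos 5° = (1/2)[cos(60°-5°) + cos(60°+5°)]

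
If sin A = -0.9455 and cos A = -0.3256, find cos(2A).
cos(2A) = cos²A - sin²A = -0.788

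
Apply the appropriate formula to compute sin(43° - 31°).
sin(43° - 31°) = sin 43° cos 31° - cos 43° sin 31° = 0.2079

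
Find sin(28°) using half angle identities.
sin(28°) = √((1 - cos 56°)/2) = 0.4695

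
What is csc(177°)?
csc(177°) = 19.11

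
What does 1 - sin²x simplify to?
1 - sin²x = cos²x (using Pythagorean identity)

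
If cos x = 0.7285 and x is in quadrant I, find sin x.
sin x = 0.685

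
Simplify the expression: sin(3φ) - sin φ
sin(3φ) - sin φ = 2 cos(2φ) sin φ (using Sum-to-product)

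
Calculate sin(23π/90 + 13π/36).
sin(23π/90 + 13π/36) = sin 23π/90 cos 13π/36 + cos 23π/90 sin 13π/36 = 0.9336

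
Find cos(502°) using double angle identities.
cos(502°) = cos²251° - sin²251° = -0.788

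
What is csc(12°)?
csc(12°) = 4.81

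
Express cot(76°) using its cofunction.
cot(76°) = tan(90° - 76°) = tan(14°)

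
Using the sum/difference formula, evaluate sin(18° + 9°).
sin(18° + 9°) = sin 18° cos 9° + cos 18° sin 9° = 0.454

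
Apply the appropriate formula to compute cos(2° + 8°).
cos(2° + 8°) = cos 2° cos 8° - sin 2° sin 8° = 0.9848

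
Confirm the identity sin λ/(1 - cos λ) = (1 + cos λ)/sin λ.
LHS = sin λ(1 + cos λ) / ((1 - cos λ)(1 + cos λ)) = sin λ(1 + cos λ) / (1 - cos²λ) = sin λ(1 + cos λ) / sin²λ = (1 + cos λ)/sin λ = RHS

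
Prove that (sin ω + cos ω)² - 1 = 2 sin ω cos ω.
LHS = sin²ω + 2 sin ω cos ω + cos²ω - 1 = (sin²ω + cos²ω) + 2 sin ω cos ω - 1 = 1 + 2 sin ω cos ω - 1 = 2 sin ω cos ω = RHS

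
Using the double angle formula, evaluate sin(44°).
sin(44°) = 2 sin 22° cos 22° = 0.6947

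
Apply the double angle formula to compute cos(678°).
cos(678°) = 2cos²339° - 1 = 0.7431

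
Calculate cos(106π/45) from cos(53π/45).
cos(106π/45) = cos²53π/45 - sin²53π/45 = 0.4384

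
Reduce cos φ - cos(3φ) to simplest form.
cos φ - cos(3φ) = 2 sin(2φ) sin φ (using Sum-to-product)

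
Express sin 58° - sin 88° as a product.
sin 58° - sin 88° = 2 cos(73°) sin(-15°)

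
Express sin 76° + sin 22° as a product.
sin 76° + sin 22° = 2 sin(49°) cos(27°)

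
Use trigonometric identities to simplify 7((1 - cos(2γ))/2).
7((1 - cos(2γ))/2) = 7(sin²γ) (using Power reduction)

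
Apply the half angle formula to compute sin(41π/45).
sin(41π/45) = √((1 - cos 82π/45)/2) = 0.2756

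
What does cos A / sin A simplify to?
cos A / sin A = cot A (using Quotient identity)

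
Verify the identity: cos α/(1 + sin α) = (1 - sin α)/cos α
RHS = (1 - sin α)(1 + sin α) / (cos α(1 + sin α)) = (1 - sin²α) / (cos α(1 + sin α)) = cos²α / (cos α(1 + sin α)) = cos α/(1 + sin α) = LHS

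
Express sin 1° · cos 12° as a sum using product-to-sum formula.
sin 1° cos 12° = (1/2)[sin(1°+12°) + sin(1°-12°)]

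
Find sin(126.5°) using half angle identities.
sin(126.5°) = √((1 - cos 253°)/2) = 0.8039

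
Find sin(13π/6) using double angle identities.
sin(13π/6) = 2 sin 13π/12 cos 13π/12 = 1/2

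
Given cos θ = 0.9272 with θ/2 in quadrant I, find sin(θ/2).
sin(θ/2) = ±√((1 - cos θ)/2); positive since θ/2 ∈ QI, so sin(θ/2) = 0.1908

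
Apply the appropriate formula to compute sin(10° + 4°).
sin(10° + 4°) = sin 10° cos 4° + cos 10° sin 4° = 0.2419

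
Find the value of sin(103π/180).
sin(103π/180) = 0.9744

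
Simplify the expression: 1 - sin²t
1 - sin²t = cos²t (using Pythagorean identity)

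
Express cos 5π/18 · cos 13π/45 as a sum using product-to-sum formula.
cos 5π/18 cos 13π/45 = (1/2)[cos(5π/18-13π/45) + cos(5π/18+13π/45)]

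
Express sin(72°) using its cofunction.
sin(72°) = cos(90° - 72°) = cos(18°)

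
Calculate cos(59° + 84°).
cos(59° + 84°) = cos 59° cos 84° - sin 59° sin 84° = -0.7986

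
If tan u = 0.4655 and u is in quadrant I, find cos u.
cos u = 0.9066 (using tan²u + 1 = sec²u)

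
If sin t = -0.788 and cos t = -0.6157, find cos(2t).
cos(2t) = cos²t - sin²t = -0.2419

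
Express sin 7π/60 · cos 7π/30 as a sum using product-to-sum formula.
sin 7π/60 cos 7π/30 = (1/2)[sin(7π/60+7π/30) + sin(7π/60-7π/30)]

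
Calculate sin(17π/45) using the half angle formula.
sin(17π/45) = √((1 - cos 34π/45)/2) = 0.9272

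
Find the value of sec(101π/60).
sec(101π/60) = 1.836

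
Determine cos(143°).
cos(143°) = -0.7986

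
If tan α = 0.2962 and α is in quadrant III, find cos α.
cos α = -0.9588 (using tan²α + 1 = sec²α)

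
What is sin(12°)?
sin(12°) = 0.2079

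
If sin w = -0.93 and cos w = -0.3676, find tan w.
tan w = sin w / cos w = 2.53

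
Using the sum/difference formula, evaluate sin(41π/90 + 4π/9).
sin(41π/90 + 4π/9) = sin 41π/90 cos 4π/9 + cos 41π/90 sin 4π/9 = 0.309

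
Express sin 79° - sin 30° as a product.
sin 79° - sin 30° = 2 cos(54.5°) sin(24.5°)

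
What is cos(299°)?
cos(299°) = 0.4848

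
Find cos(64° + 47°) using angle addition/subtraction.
cos(64° + 47°) = cos 64° cos 47° - sin 64° sin 47° = -0.3584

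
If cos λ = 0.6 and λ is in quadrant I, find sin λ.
sin λ = 0.8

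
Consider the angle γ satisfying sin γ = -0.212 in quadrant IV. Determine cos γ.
cos γ = √(1 - sin²γ) = 0.9773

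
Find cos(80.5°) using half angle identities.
cos(80.5°) = √((1 + cos 161°)/2) = 0.165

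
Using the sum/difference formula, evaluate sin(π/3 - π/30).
sin(π/3 - π/30) = sin π/3 cos π/30 - cos π/3 sin π/30 = 0.809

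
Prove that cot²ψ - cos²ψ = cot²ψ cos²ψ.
LHS = cos²ψ/sin²ψ - cos²ψ = cos²ψ(1/sin²ψ - 1) = cos²ψ · (1 - sin²ψ)/sin²ψ = cos²ψ · cos²ψ/sin²ψ = cos²ψ · cot²ψ = RHS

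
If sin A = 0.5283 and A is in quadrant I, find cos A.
cos A = 0.8491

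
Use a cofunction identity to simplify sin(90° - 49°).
sin(90° - 49°) = cos(49°)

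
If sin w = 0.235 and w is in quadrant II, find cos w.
cos w = -0.972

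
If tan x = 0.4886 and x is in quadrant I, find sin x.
sin x = 0.439 (using tan²x + 1 = sec²x)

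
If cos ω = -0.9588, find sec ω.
sec ω = 1/cos ω = -1.043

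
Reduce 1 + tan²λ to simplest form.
1 + tan²λ = sec²λ (using Pythagorean identity)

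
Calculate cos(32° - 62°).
cos(32° - 62°) = cos 32° cos 62° + sin 32° sin 62° = √3/2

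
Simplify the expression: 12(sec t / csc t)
12(sec t / csc t) = 12(tan t) (using Reciprocal identities)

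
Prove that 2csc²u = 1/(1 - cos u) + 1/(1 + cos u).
RHS = [(1 + cos u) + (1 - cos u)] / [(1 - cos u)(1 + cos u)] = 2/(1 - cos²u) = 2/sin²u = 2csc²u = LHS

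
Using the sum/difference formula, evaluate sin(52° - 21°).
sin(52° - 21°) = sin 52° cos 21° - cos 52° sin 21° = 0.515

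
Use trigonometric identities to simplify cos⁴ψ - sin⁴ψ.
cos⁴ψ - sin⁴ψ = cos(2ψ) (using Factoring + double angle)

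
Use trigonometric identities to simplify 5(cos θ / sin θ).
5(cos θ / sin θ) = 5(cot θ) (using Quotient identity)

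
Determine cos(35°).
cos(35°) = 0.8192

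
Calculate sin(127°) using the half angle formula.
sin(127°) = √((1 - cos 254°)/2) = 0.7986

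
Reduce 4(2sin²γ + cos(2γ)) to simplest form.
4(2sin²γ + cos(2γ)) = 4 (using Double angle)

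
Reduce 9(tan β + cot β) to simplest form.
9(tan β + cot β) = 9(sec β csc β) (using Quotient identities)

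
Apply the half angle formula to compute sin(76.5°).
sin(76.5°) = √((1 - cos 153°)/2) = 0.9724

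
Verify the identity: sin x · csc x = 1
LHS = sin x · (1/sin x) = 1 = RHS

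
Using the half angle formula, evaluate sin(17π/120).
sin(17π/120) = √((1 - cos 17π/60)/2) = 0.4305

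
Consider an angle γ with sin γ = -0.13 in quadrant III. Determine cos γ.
cos γ = ±√(1 - sin²γ) = -0.9915 (negative in QIII)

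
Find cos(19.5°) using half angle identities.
cos(19.5°) = √((1 + cos 39°)/2) = 0.9426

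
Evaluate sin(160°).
sin(160°) = 0.342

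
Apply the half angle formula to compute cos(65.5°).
cos(65.5°) = √((1 + cos 131°)/2) = 0.4147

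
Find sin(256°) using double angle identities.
sin(256°) = 2 sin 128° cos 128° = -0.9703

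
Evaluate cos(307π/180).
cos(307π/180) = 0.6018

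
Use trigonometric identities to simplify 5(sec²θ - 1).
5(sec²θ - 1) = 5(tan²θ) (using Pythagorean identity)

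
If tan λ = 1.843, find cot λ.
cot λ = 1/tan λ = 0.5426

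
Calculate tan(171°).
tan(171°) = -0.1584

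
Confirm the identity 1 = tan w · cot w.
RHS = (sin w/cos w) · (cos w/sin w) = 1 = LHS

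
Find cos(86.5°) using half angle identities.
cos(86.5°) = √((1 + cos 173°)/2) = 0.06105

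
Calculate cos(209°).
cos(209°) = -0.8746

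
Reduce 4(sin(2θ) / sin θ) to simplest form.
4(sin(2θ) / sin θ) = 4(2 cos θ) (using Double angle)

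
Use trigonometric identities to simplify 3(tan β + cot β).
3(tan β + cot β) = 3(sec β csc β) (using Quotient identities)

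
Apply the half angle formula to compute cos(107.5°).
cos(107.5°) = -√((1 + cos 215°)/2) = -0.3007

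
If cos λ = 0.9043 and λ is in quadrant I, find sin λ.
sin λ = 0.4269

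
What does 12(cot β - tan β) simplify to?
12(cot β - tan β) = 12(2 cot(2β)) (using Double angle)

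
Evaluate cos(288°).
cos(288°) = 0.309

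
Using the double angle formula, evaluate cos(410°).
cos(410°) = 2cos²205° - 1 = 0.6428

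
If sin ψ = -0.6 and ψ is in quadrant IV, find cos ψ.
cos ψ = 0.8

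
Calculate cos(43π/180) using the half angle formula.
cos(43π/180) = √((1 + cos 43π/90)/2) = 0.7314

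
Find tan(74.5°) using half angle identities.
tan(74.5°) = sin 149° / (1 + cos 149°) = 3.606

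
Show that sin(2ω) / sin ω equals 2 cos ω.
LHS = 2 sin ω cos ω / sin ω = 2 cos ω = RHS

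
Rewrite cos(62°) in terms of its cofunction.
cos(62°) = sin(90° - 62°) = sin(28°)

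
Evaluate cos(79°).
cos(79°) = 0.1908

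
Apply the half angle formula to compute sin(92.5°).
sin(92.5°) = √((1 - cos 185°)/2) = 0.999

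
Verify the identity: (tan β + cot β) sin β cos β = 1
LHS = (sin β/cos β + cos β/sin β) sin β cos β = ((sin²β + cos²β)/(sin β cos β)) · sin β cos β = sin²β + cos²β = 1 = RHS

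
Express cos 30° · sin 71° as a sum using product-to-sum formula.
cos 30° sin 71° = (1/2)[sin(30°+71°) - sin(30°-71°)]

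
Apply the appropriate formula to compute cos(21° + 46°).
cos(21° + 46°) = cos 21° cos 46° - sin 21° sin 46° = 0.3907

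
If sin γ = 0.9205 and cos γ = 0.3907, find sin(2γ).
sin(2γ) = 2 sin γ cos γ = 0.7193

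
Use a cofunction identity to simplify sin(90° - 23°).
sin(90° - 23°) = cos(23°)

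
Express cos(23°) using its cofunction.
cos(23°) = sin(90° - 23°) = sin(67°)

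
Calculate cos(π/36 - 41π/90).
cos(π/36 - 41π/90) = cos π/36 cos 41π/90 + sin π/36 sin 41π/90 = 0.225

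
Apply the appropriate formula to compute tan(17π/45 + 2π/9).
tan(17π/45 + 2π/9) = (tan 17π/45 + tan 2π/9)/(1 - tan 17π/45 tan 2π/9) = -3.078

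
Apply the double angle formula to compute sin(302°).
sin(302°) = 2 sin 151° cos 151° = -0.848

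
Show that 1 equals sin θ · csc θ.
RHS = sin θ · (1/sin θ) = 1 = LHS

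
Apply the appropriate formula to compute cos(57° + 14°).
cos(57° + 14°) = cos 57° cos 14° - sin 57° sin 14° = 0.3256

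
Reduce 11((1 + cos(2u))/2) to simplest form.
11((1 + cos(2u))/2) = 11(cos²u) (using Power reduction)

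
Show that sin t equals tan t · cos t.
RHS = (sin t/cos t) · cos t = sin t = LHS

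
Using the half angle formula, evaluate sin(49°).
sin(49°) = √((1 - cos 98°)/2) = 0.7547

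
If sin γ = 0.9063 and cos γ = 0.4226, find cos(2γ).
cos(2γ) = cos²γ - sin²γ = -0.6428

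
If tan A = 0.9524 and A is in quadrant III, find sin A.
sin A = -0.6897 (using tan²A + 1 = sec²A)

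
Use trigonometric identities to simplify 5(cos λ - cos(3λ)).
5(cos λ - cos(3λ)) = 5(2 sin(2λ) sin λ) (using Sum-to-product)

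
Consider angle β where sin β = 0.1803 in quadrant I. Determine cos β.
cos β = √(1 - sin²β) = 0.9836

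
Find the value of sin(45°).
sin(45°) = √2/2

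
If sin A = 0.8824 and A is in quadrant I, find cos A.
cos A = 0.4705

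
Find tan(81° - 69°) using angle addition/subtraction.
tan(81° - 69°) = (tan 81° - tan 69°)/(1 + tan 81° tan 69°) = 0.2126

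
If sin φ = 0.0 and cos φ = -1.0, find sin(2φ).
sin(2φ) = 2 sin φ cos φ = 0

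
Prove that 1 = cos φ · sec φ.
RHS = cos φ · (1/cos φ) = 1 = LHS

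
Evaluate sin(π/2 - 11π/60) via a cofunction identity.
sin(π/2 - 11π/60) = cos(11π/60) = 0.8387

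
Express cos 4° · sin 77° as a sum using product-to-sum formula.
cos 4° sin 77° = (1/2)[sin(4°+77°) - sin(4°-77°)]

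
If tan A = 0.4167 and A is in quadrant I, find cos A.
cos A = 0.9231 (using tan²A + 1 = sec²A)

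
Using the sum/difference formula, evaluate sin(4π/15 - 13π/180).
sin(4π/15 - 13π/180) = sin 4π/15 cos 13π/180 - cos 4π/15 sin 13π/180 = 0.5736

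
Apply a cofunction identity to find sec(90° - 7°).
sec(90° - 7°) = csc(7°) = 8.206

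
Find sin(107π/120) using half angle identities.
sin(107π/120) = √((1 - cos 107π/60)/2) = 0.3338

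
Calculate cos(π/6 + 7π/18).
cos(π/6 + 7π/18) = cos π/6 cos 7π/18 - sin π/6 sin 7π/18 = -0.1736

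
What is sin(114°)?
sin(114°) = 0.9135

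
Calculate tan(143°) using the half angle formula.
tan(143°) = sin 286° / (1 + cos 286°) = -0.7536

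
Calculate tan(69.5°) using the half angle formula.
tan(69.5°) = sin 139° / (1 + cos 139°) = 2.675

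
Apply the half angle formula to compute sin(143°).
sin(143°) = √((1 - cos 286°)/2) = 0.6018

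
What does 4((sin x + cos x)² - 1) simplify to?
4((sin x + cos x)² - 1) = 4(sin(2x)) (using Pythagorean + double angle)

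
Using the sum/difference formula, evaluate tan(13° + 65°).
tan(13° + 65°) = (tan 13° + tan 65°)/(1 - tan 13° tan 65°) = 4.705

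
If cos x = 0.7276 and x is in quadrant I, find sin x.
sin x = 0.686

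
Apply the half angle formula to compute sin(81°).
sin(81°) = √((1 - cos 162°)/2) = 0.9877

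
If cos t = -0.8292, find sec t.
sec t = 1/cos t = -1.206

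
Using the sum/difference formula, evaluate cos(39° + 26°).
cos(39° + 26°) = cos 39° cos 26° - sin 39° sin 26° = 0.4226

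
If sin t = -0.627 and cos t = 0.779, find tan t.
tan t = sin t / cos t = -0.8049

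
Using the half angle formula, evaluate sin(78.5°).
sin(78.5°) = √((1 - cos 157°)/2) = 0.9799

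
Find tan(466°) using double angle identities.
tan(466°) = 2 tan 233° / (1 - tan²233°) = -3.487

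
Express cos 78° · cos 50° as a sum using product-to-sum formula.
cos 78° cos 50° = (1/2)[cos(78°-50°) + cos(78°+50°)]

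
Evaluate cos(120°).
cos(120°) = -1/2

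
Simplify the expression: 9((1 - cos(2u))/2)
9((1 - cos(2u))/2) = 9(sin²u) (using Power reduction)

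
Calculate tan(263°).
tan(263°) = 8.144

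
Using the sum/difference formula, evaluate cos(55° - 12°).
cos(55° - 12°) = cos 55° cos 12° + sin 55° sin 12° = 0.7314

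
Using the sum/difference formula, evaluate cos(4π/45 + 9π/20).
cos(4π/45 + 9π/20) = cos 4π/45 cos 9π/20 - sin 4π/45 sin 9π/20 = -0.1219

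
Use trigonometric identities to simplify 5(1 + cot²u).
5(1 + cot²u) = 5(csc²u) (using Pythagorean identity)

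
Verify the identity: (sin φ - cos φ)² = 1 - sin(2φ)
LHS = sin²φ - 2 sin φ cos φ + cos²φ = (sin²φ + cos²φ) - 2 sin φ cos φ = 1 - sin(2φ) = RHS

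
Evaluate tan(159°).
tan(159°) = -0.3839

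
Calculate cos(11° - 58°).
cos(11° - 58°) = cos 11° cos 58° + sin 11° sin 58° = 0.682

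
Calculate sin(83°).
sin(83°) = 0.9925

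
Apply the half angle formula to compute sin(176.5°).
sin(176.5°) = √((1 - cos 353°)/2) = 0.06105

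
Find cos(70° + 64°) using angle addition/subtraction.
cos(70° + 64°) = cos 70° cos 64° - sin 70° sin 64° = -0.6947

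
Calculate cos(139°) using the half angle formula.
cos(139°) = -√((1 + cos 278°)/2) = -0.7547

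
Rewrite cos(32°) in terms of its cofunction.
cos(32°) = sin(90° - 32°) = sin(58°)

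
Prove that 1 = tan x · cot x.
RHS = (sin x/cos x) · (cos x/sin x) = 1 = LHS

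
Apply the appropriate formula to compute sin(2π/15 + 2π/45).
sin(2π/15 + 2π/45) = sin 2π/15 cos 2π/45 + cos 2π/15 sin 2π/45 = 0.5299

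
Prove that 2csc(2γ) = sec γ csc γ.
LHS = 2/sin(2γ) = 2/(2 sin γ cos γ) = 1/(sin γ cos γ) = (1/cos γ)(1/sin γ) = sec γ csc γ = RHS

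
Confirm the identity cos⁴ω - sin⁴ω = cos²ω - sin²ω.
LHS = (cos²ω - sin²ω)(cos²ω + sin²ω) = (cos²ω - sin²ω) · 1 = cos²ω - sin²ω = RHS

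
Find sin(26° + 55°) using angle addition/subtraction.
sin(26° + 55°) = sin 26° cos 55° + cos 26° sin 55° = 0.9877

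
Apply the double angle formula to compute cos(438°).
cos(438°) = cos²219° - sin²219° = 0.2079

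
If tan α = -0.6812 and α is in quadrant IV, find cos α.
cos α = 0.8265 (using tan²α + 1 = sec²α)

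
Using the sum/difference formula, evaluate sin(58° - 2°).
sin(58° - 2°) = sin 58° cos 2° - cos 58° sin 2° = 0.829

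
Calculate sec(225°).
sec(225°) = -√2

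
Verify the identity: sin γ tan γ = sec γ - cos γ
RHS = 1/cos γ - cos γ = (1 - cos²γ)/cos γ = sin²γ/cos γ = sin γ · (sin γ/cos γ) = sin γ tan γ = LHS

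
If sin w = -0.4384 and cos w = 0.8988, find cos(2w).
cos(2w) = cos²w - sin²w = 0.6156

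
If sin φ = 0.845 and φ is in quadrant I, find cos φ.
cos φ = 0.5348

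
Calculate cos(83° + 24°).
cos(83° + 24°) = cos 83° cos 24° - sin 83° sin 24° = -0.2924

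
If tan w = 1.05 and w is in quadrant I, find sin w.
sin w = 0.7241 (using tan²w + 1 = sec²w)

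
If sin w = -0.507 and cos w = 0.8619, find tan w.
tan w = sin w / cos w = -0.5882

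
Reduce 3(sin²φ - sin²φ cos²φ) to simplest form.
3(sin²φ - sin²φ cos²φ) = 3(sin⁴φ) (using Factoring)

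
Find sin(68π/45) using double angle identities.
sin(68π/45) = 2 sin 34π/45 cos 34π/45 = -0.9994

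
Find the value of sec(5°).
sec(5°) = 1.004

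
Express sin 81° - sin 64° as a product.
sin 81° - sin 64° = 2 cos(72.5°) sin(8.5°)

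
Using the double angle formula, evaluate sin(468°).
sin(468°) = 2 sin 234° cos 234° = 0.9511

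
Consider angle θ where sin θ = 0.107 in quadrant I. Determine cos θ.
cos θ = √(1 - sin²θ) = 0.9943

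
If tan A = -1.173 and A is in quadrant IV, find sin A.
sin A = -0.761 (using tan²A + 1 = sec²A)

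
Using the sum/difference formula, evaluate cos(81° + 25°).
cos(81° + 25°) = cos 81° cos 25° - sin 81° sin 25° = -0.2756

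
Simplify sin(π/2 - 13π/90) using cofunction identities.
sin(π/2 - 13π/90) = cos(13π/90)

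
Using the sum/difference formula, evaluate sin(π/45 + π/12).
sin(π/45 + π/12) = sin π/45 cos π/12 + cos π/45 sin π/12 = 0.3256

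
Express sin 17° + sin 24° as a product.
sin 17° + sin 24° = 2 sin(20.5°) cos(-3.5°)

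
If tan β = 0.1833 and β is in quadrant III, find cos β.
cos β = -0.9836 (using tan²β + 1 = sec²β)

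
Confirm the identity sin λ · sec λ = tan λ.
LHS = sin λ · (1/cos λ) = sin λ/cos λ = tan λ = RHS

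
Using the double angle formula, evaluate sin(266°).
sin(266°) = 2 sin 133° cos 133° = -0.9976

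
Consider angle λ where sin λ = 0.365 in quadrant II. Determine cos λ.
cos λ = ±√(1 - sin²λ) = -0.931 (negative in QII)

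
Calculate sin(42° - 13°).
sin(42° - 13°) = sin 42° cos 13° - cos 42° sin 13° = 0.4848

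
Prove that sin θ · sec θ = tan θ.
LHS = sin θ · (1/cos θ) = sin θ/cos θ = tan θ = RHS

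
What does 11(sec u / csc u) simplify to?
11(sec u / csc u) = 11(tan u) (using Reciprocal identities)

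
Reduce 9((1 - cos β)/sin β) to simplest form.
9((1 - cos β)/sin β) = 9(tan(β/2)) (using Half angle)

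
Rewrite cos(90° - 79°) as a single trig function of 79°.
cos(90° - 79°) = sin(79°)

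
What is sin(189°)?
sin(189°) = -0.1564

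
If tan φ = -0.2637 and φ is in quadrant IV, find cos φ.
cos φ = 0.9669 (using tan²φ + 1 = sec²φ)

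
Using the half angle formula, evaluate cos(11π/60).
cos(11π/60) = √((1 + cos 11π/30)/2) = 0.8387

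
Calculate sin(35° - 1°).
sin(35° - 1°) = sin 35° cos 1° - cos 35° sin 1° = 0.5592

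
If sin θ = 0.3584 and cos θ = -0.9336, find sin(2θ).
sin(2θ) = 2 sin θ cos θ = -0.6692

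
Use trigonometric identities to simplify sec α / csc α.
sec α / csc α = tan α (using Reciprocal identities)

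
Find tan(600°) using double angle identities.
tan(600°) = 2 tan 300° / (1 - tan²300°) = √3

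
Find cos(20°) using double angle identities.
cos(20°) = cos²10° - sin²10° = 0.9397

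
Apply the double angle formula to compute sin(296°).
sin(296°) = 2 sin 148° cos 148° = -0.8988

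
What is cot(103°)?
cot(103°) = -0.2309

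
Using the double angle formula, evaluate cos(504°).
cos(504°) = cos²252° - sin²252° = -0.809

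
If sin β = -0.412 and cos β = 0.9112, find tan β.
tan β = sin β / cos β = -0.4522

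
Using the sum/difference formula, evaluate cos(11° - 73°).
cos(11° - 73°) = cos 11° cos 73° + sin 11° sin 73° = 0.4695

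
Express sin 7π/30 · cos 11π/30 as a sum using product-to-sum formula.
sin 7π/30 cos 11π/30 = (1/2)[sin(7π/30+11π/30) + sin(7π/30-11π/30)]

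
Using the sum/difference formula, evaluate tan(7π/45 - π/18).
tan(7π/45 - π/18) = (tan 7π/45 - tan π/18)/(1 + tan 7π/45 tan π/18) = 0.3249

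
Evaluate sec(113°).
sec(113°) = -2.559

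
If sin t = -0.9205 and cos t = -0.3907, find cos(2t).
cos(2t) = cos²t - sin²t = -0.6947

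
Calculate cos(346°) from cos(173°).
cos(346°) = cos²173° - sin²173° = 0.9703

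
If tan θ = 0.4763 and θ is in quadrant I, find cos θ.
cos θ = 0.9028 (using tan²θ + 1 = sec²θ)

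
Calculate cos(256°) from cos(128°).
cos(256°) = cos²128° - sin²128° = -0.2419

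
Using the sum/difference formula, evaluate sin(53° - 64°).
sin(53° - 64°) = sin 53° cos 64° - cos 53° sin 64° = -0.1908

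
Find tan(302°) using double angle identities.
tan(302°) = 2 tan 151° / (1 - tan²151°) = -1.6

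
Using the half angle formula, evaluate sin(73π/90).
sin(73π/90) = √((1 - cos 73π/45)/2) = 0.5592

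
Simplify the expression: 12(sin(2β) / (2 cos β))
12(sin(2β) / (2 cos β)) = 12(sin β) (using Double angle)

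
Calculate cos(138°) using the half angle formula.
cos(138°) = -√((1 + cos 276°)/2) = -0.7431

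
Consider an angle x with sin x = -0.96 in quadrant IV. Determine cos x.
cos x = √(1 - sin²x) = 0.28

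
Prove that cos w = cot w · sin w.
RHS = (cos w/sin w) · sin w = cos w = LHS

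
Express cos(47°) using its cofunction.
cos(47°) = sin(90° - 47°) = sin(43°)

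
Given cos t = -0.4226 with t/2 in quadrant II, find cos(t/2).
cos(t/2) = ±√((1 + cos t)/2); negative since t/2 ∈ QII, so cos(t/2) = -0.5373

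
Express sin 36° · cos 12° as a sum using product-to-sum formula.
sin 36° cos 12° = (1/2)[sin(36°+12°) + sin(36°-12°)]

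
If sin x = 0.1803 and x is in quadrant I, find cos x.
cos x = 0.9836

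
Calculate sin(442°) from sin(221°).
sin(442°) = 2 sin 221° cos 221° = 0.9903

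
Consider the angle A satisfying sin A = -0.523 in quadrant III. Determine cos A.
cos A = ±√(1 - sin²A) = -0.8523 (negative in QIII)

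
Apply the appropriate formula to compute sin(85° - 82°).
sin(85° - 82°) = sin 85° cos 82° - cos 85° sin 82° = 0.05234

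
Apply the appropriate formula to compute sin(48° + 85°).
sin(48° + 85°) = sin 48° cos 85° + cos 48° sin 85° = 0.7314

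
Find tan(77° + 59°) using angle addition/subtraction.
tan(77° + 59°) = (tan 77° + tan 59°)/(1 - tan 77° tan 59°) = -0.9657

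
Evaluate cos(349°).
cos(349°) = 0.9816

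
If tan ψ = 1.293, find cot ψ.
cot ψ = 1/tan ψ = 0.7734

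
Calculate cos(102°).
cos(102°) = -0.2079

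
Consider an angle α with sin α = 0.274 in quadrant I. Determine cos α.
cos α = √(1 - sin²α) = 0.9617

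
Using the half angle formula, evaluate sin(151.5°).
sin(151.5°) = √((1 - cos 303°)/2) = 0.4772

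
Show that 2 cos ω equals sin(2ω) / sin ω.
RHS = 2 sin ω cos ω / sin ω = 2 cos ω = LHS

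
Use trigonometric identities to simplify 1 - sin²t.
1 - sin²t = cos²t (using Pythagorean identity)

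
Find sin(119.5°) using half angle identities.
sin(119.5°) = √((1 - cos 239°)/2) = 0.8704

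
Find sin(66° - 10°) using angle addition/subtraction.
sin(66° - 10°) = sin 66° cos 10° - cos 66° sin 10° = 0.829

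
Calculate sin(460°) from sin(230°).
sin(460°) = 2 sin 230° cos 230° = 0.9848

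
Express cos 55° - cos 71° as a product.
cos 55° - cos 71° = -2 sin(63°) sin(-8°)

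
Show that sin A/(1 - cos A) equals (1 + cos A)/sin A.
LHS = sin A(1 + cos A) / ((1 - cos A)(1 + cos A)) = sin A(1 + cos A) / (1 - cos²A) = sin A(1 + cos A) / sin²A = (1 + cos A)/sin A = RHS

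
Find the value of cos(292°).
cos(292°) = 0.3746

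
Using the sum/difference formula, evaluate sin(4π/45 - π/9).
sin(4π/45 - π/9) = sin 4π/45 cos π/9 - cos 4π/45 sin π/9 = -0.06976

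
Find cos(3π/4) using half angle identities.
cos(3π/4) = -√((1 + cos 3π/2)/2) = -√2/2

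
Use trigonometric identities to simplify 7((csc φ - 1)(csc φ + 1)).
7((csc φ - 1)(csc φ + 1)) = 7(cot²φ) (using Diff. of squares)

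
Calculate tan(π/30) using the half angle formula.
tan(π/30) = sin π/15 / (1 + cos π/15) = 0.1051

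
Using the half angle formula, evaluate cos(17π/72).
cos(17π/72) = √((1 + cos 17π/36)/2) = 0.7373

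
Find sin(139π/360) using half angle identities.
sin(139π/360) = √((1 - cos 139π/180)/2) = 0.9367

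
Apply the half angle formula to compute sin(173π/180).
sin(173π/180) = √((1 - cos 173π/90)/2) = 0.1219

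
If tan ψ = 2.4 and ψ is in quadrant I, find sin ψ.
sin ψ = 0.9231 (using tan²ψ + 1 = sec²ψ)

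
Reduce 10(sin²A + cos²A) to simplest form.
10(sin²A + cos²A) = 10 (using Pythagorean identity)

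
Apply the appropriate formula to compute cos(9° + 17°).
cos(9° + 17°) = cos 9° cos 17° - sin 9° sin 17° = 0.8988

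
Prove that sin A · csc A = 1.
LHS = sin A · (1/sin A) = 1 = RHS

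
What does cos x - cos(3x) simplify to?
cos x - cos(3x) = 2 sin(2x) sin x (using Sum-to-product)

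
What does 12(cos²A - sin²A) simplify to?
12(cos²A - sin²A) = 12(cos(2A)) (using Double angle)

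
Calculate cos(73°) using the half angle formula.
cos(73°) = √((1 + cos 146°)/2) = 0.2924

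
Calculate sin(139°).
sin(139°) = 0.6561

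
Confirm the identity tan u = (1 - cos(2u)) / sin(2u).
RHS = 2sin²u / (2 sin u cos u) = sin u/cos u = tan u = LHS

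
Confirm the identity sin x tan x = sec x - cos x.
RHS = 1/cos x - cos x = (1 - cos²x)/cos x = sin²x/cos x = sin x · (sin x/cos x) = sin x tan x = LHS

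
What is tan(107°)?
tan(107°) = -3.271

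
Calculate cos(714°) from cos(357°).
cos(714°) = cos²357° - sin²357° = 0.9945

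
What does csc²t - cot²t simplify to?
csc²t - cot²t = 1 (using Pythagorean identity)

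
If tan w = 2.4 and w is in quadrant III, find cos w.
cos w = -0.3846 (using tan²w + 1 = sec²w)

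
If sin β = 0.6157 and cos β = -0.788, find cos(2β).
cos(2β) = cos²β - sin²β = 0.2419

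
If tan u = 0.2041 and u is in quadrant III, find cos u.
cos u = -0.9798 (using tan²u + 1 = sec²u)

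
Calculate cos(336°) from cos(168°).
cos(336°) = cos²168° - sin²168° = 0.9135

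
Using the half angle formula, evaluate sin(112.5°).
sin(112.5°) = √((1 - cos 225°)/2) = √(2+√2)/2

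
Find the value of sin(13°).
sin(13°) = 0.225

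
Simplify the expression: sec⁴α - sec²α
sec⁴α - sec²α = tan⁴α + tan²α (using Pythagorean)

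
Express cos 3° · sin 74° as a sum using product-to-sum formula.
cos 3° sin 74° = (1/2)[sin(3°+74°) - sin(3°-74°)]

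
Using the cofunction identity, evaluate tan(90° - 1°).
tan(90° - 1°) = cot(1°) = 57.29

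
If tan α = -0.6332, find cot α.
cot α = 1/tan α = -1.579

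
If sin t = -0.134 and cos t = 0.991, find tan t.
tan t = sin t / cos t = -0.1352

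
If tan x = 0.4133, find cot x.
cot x = 1/tan x = 2.42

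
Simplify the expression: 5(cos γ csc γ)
5(cos γ csc γ) = 5(cot γ) (using Reciprocal + quotient)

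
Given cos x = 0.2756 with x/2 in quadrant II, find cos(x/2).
cos(x/2) = ±√((1 + cos x)/2); negative since x/2 ∈ QII, so cos(x/2) = -0.7986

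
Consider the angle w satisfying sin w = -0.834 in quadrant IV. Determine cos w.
cos w = √(1 - sin²w) = 0.5518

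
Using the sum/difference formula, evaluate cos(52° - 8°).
cos(52° - 8°) = cos 52° cos 8° + sin 52° sin 8° = 0.7193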